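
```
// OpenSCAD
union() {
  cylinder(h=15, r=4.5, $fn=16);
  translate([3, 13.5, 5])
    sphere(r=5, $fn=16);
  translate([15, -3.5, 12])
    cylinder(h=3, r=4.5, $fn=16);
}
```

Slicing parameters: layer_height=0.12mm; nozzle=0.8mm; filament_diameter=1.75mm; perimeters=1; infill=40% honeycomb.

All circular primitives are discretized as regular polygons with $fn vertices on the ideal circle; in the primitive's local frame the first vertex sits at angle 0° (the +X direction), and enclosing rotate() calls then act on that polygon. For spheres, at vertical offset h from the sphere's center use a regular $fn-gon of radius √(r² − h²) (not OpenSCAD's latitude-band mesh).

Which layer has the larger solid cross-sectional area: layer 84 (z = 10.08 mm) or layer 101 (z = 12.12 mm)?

layer 101 (z = 12.12 mm)

Layer 84 (z = 10.08): the r=4.5 cylinder gives a regular 16-gon of circumradius 4.5 (constant along its height) (area = (16/2)·4.500²·sin(360°/16) = 61.99 mm²); the sphere at (3, 13.5) is not intersected at this z (|z−center|=5.080 > r=5); the cylinder at (15, -3.5) does not reach this height (z outside [12, 15]); Merging all regions: only the r=4.5 cylinder is present, so the union is just that shape — area = 61.99 mm². So its area = 61.99 mm². Layer 101 (z = 12.12): the cylinder: section is a regular 16-gon, circumradius r=4.5 (area = (16/2)·4.500²·sin(360°/16) = 61.99 mm²); the sphere at (3, 13.5) is not intersected at this z (|z−center|=7.120 > r=5); the cylinder at (15, -3.5): section is a regular 16-gon, circumradius r=4.5 (area = (16/2)·4.500²·sin(360°/16) = 61.99 mm²); Merging all regions: the 2 present regions are separate (no shared area or edge), so areas and boundary lengths simply add and each stays a separate island — area = 123.99 mm². So its area = 123.99 mm². Layer 101 is larger (123.99 vs 61.99 mm²).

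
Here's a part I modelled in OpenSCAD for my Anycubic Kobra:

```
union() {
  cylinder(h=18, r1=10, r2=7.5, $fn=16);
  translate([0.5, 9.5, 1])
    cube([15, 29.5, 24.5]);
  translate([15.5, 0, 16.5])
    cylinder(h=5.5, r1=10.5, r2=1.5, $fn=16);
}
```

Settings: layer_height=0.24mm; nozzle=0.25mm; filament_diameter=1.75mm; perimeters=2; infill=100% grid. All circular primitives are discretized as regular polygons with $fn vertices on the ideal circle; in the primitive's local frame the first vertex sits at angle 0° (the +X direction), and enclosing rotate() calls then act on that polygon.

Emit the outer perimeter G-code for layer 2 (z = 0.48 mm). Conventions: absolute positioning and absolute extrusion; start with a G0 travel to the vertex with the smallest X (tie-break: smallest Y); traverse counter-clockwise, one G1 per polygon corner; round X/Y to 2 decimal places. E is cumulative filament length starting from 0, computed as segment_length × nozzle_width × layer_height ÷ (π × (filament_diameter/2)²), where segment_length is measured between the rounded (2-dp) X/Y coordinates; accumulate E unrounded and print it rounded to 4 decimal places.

At z = 0.48 mm: the cone (r1=10→r2=7.5) has section circumradius 9.933 here — a regular 16-gon; the cube at (0.5, 9.5) does not reach this height (z outside [1, 25.5]); the cone at (15.5, 0) does not reach this height (z outside [16.5, 22]); Combining (union): only the cone is present, so the union is just that shape — 1 connected region. The outline is a single polygon with 16 vertices. Extrusion per mm of travel: 0.25 × 0.24 / (π × 0.875²) = 0.024945. Accumulating E over each segment gives final E = 1.5467.

G0 X-9.93 Y0.00 Z0.48
G1 X-9.18 Y-3.80 E0.0966
G1 X-7.02 Y-7.02 E0.1933
G1 X-3.80 Y-9.18 E0.2901
G1 X0.00 Y-9.93 E0.3867
G1 X3.80 Y-9.18 E0.4833
G1 X7.02 Y-7.02 E0.5800
G1 X9.18 Y-3.80 E0.6767
G1 X9.93 Y0.00 E0.7734
G1 X9.18 Y3.80 E0.8700
G1 X7.02 Y7.02 E0.9667
G1 X3.80 Y9.18 E1.0634
G1 X0.00 Y9.93 E1.1600
G1 X-3.80 Y9.18 E1.2567
G1 X-7.02 Y7.02 E1.3534
G1 X-9.18 Y3.80 E1.4501
G1 X-9.93 Y0.00 E1.5467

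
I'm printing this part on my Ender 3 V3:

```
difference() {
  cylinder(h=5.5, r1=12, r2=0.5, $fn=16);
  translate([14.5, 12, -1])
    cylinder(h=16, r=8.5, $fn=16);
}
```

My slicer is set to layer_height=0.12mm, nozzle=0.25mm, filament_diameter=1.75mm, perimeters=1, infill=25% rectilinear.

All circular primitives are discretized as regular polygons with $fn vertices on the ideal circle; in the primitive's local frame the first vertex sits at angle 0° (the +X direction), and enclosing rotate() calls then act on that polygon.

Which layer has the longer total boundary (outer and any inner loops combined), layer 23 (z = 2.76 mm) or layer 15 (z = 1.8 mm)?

layer 15 (z = 1.8 mm)

Layer 23 (z = 2.76): the cone: at t=0.502 of its height the radius interpolates to r₁+(r₂−r₁)t = 6.229, giving a regular 16-gon of that circumradius (perimeter = 2·16·6.229·sin(180°/16) = 38.89 mm); the r=8.5 cylinder at (14.5, 12) contributes a regular 16-gon of circumradius 8.5 (perimeter = 2·16·8.500·sin(180°/16) = 53.06 mm); Subtracting the remaining from the first: starting from the cone, the r=8.5 cylinder at (14.5, 12) misses the remaining region (no effect) — boundary = 38.89 mm. So its perimeter = 38.89 mm. Layer 15 (z = 1.8): the cone: at t=0.327 of its height the radius interpolates to r₁+(r₂−r₁)t = 8.236, giving a regular 16-gon of that circumradius (perimeter = 2·16·8.236·sin(180°/16) = 51.42 mm); the r=8.5 cylinder at (14.5, 12) gives a regular 16-gon of circumradius 8.5 (constant along its height) (perimeter = 2·16·8.500·sin(180°/16) = 53.06 mm); Taking the first minus the rest: starting from the cone, the r=8.5 cylinder at (14.5, 12) misses the remaining region (no effect) — boundary = 51.42 mm. So its perimeter = 51.42 mm. Layer 15 is larger (51.42 vs 38.89 mm).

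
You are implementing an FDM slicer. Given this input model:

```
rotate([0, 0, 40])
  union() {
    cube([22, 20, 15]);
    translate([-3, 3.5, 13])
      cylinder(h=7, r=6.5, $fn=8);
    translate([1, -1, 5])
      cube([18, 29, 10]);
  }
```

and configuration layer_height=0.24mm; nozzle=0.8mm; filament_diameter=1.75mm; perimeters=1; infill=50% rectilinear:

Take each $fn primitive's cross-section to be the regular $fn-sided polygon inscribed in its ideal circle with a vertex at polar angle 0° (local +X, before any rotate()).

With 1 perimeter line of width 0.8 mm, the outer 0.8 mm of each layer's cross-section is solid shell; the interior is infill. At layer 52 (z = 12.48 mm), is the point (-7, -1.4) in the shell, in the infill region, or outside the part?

At z = 12.48 mm: the 22×20 cube contributes its full rectangle; the cylinder at (-3, 3.5) is not intersected at this z (z outside [13, 20]); the 18×29 cube at (1, -1) contributes its full rectangle; Combining (union): the regions partially overlap (shared area 360.00 mm²), so overlapping operands fuse into one piece — 1 connected region; (rotated 40° about Z; rotation is an isometry so areas/perimeters/island counts are preserved). Overall, the cross-section is a single solid region. Undo the 40° rotation: the query point maps to (-6.262, 3.427) in the un-rotated model frame. The nearest boundary edge runs (0.00, 0.00)→(0.00, 20.00); distance from the point to it = 6.26 mm. The point is not inside any of the regions above, so it lies outside the cross-section (6.26 mm from the nearest boundary).

outside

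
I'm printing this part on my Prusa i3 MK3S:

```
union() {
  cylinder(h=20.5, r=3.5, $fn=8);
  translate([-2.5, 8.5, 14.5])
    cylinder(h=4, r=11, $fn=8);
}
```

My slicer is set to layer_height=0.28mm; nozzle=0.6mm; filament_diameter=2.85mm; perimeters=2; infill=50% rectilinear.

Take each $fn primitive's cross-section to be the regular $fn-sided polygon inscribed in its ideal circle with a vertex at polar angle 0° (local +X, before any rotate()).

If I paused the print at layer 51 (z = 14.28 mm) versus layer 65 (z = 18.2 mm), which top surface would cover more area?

layer 65 (z = 18.2 mm)

Layer 51 (z = 14.28): the r=3.5 cylinder gives a regular 8-gon of circumradius 3.5 (constant along its height) (area = (8/2)·3.500²·sin(360°/8) = 34.65 mm²); the cylinder at (-2.5, 8.5) does not reach this height (z outside [14.5, 18.5]); Merging all regions: only the r=3.5 cylinder is present, so the union is just that shape — area = 34.65 mm². So its area = 34.65 mm². Layer 65 (z = 18.2): the r=3.5 cylinder gives a regular 8-gon of circumradius 3.5 (constant along its height) (area = (8/2)·3.500²·sin(360°/8) = 34.65 mm²); the r=11 cylinder at (-2.5, 8.5) contributes a regular 8-gon of circumradius 11 (area = (8/2)·11.000²·sin(360°/8) = 342.24 mm²); Taking the union: the regions partially overlap — summed areas 376.89 mm² minus the doubly-counted overlap 26.07 mm² gives 350.81 mm² — area = 350.81 mm². So its area = 350.81 mm². Layer 65 is larger (350.81 vs 34.65 mm²).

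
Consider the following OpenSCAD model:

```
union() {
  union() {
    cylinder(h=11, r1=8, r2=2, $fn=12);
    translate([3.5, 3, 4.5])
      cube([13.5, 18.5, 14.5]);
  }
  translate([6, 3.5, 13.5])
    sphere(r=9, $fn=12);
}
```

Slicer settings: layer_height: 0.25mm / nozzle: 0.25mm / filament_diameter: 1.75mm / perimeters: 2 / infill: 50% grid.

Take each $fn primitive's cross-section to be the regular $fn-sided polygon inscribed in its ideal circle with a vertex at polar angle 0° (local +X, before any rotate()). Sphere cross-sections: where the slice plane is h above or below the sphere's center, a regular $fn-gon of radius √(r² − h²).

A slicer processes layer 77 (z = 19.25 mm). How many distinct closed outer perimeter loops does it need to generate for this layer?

1

At z = 19.25 mm: the cone is absent (z outside [0, 11]); the cube at (3.5, 3) does not reach this height (z outside [4.5, 19]); Combining (union): nothing is present at this height; the sphere at (6, 3.5): section is a regular 12-gon, circumradius = √(r²−h²) = √(9²−5.75²) = 6.924; Combining (union): only the r=9 sphere at (6, 3.5) is present, so the union is just that shape — 1 connected region. The result has 1 disconnected region.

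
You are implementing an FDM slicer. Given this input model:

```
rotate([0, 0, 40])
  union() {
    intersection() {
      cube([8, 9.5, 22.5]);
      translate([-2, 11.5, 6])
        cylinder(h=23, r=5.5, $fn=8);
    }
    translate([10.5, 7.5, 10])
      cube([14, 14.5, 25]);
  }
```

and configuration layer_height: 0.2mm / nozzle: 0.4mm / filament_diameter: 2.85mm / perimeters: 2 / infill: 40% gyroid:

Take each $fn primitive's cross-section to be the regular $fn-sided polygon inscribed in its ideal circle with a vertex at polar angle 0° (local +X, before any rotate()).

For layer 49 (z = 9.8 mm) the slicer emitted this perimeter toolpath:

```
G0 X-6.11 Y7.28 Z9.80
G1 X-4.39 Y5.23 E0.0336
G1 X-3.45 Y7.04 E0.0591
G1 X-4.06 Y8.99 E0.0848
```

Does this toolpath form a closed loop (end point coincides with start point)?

Start point (G0): (-6.11, 7.28). End point (last G1): the path does not return to the start — open.

no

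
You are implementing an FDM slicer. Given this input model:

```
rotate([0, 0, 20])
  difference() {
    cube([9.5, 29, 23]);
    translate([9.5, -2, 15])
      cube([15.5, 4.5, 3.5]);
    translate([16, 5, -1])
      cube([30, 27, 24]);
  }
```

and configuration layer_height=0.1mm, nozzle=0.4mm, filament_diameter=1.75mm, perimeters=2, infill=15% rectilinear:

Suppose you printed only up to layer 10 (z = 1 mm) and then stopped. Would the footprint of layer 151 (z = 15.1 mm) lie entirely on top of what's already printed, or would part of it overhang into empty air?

Compare the two slices. At z = 1: the 9.5×29 cube contributes its full rectangle (area 275.50 mm²); the cube at (9.5, -2) is absent (z outside [15, 18.5]); the cube at (16, 5) is present — its section is the full 30×27 rectangle (area 810.00 mm²); Subtracting the remaining from the first: starting from the 9.5×29 cube (275.50 mm²), the 30×27 cube at (16, 5) misses the remaining region (no effect) — area = 275.50 mm²; (whole slice rotated 20° about Z — lengths, areas and connectivity unchanged). At z = 15.1: the cube is present — its section is the full 9.5×29 rectangle (area 275.50 mm²); the 15.5×4.5 cube at (9.5, -2) contributes its full rectangle (area 69.75 mm²); the cube at (16, 5) (footprint 30×27) is included at this height (area 810.00 mm²); Taking the first minus the rest: starting from the 9.5×29 cube (275.50 mm²), the 15.5×4.5 cube at (9.5, -2) misses the remaining region (no effect); the 30×27 cube at (16, 5) misses the remaining region (no effect) — area = 275.50 mm²; (rotated 20° about Z; rotation is an isometry so areas/perimeters/island counts are preserved). Checking containment: the cross-section at z = 15.1 is a subset of the cross-section at z = 1.

entirely on top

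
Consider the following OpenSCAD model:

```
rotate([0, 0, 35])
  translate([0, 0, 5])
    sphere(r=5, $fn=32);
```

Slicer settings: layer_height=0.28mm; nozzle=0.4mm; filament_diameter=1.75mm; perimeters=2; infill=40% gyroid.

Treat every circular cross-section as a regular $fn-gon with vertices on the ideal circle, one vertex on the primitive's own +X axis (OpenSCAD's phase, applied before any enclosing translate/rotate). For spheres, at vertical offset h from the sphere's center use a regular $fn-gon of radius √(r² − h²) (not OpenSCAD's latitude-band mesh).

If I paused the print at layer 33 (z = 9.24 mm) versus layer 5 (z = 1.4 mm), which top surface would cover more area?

layer 5 (z = 1.4 mm)

Layer 33 (z = 9.24): the r=5 sphere contributes a regular 32-gon of circumradius √(5²−4.24²) = 2.650 (area = (32/2)·2.650²·sin(360°/32) = 21.92 mm²); (rotated 35° about Z; rotation is an isometry so areas/perimeters/island counts are preserved). So its area = 21.92 mm². Layer 5 (z = 1.4): the r=5 sphere contributes a regular 32-gon of circumradius √(5²−3.6²) = 3.470 (area = (32/2)·3.470²·sin(360°/32) = 37.58 mm²); (whole slice rotated 35° about Z — lengths, areas and connectivity unchanged). So its area = 37.58 mm². Layer 5 is larger (37.58 vs 21.92 mm²).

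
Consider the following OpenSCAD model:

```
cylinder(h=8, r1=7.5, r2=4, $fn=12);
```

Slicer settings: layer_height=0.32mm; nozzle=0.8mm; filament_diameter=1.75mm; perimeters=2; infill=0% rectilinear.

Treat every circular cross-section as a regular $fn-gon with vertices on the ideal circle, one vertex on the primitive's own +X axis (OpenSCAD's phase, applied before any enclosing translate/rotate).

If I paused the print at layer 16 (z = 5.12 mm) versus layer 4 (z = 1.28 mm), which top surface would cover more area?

Layer 16 (z = 5.12): the cone (r1=7.5→r2=4) has section circumradius 5.260 here — a regular 12-gon (area = (12/2)·5.260²·sin(360°/12) = 83.00 mm²). So its area = 83.00 mm². Layer 4 (z = 1.28): the cone: at t=0.160 of its height the radius interpolates to r₁+(r₂−r₁)t = 6.940, giving a regular 12-gon of that circumradius (area = (12/2)·6.940²·sin(360°/12) = 144.49 mm²). So its area = 144.49 mm². Layer 4 is larger (144.49 vs 83.00 mm²).

layer 4 (z = 1.28 mm)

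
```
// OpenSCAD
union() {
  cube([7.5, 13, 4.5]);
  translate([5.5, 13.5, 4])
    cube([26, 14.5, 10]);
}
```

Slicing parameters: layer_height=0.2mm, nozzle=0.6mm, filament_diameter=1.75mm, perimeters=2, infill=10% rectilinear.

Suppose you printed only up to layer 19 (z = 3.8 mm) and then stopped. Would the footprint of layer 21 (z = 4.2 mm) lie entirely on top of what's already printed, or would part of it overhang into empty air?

part overhangs

Compare the two slices. At z = 3.8: the cube is present — its section is the full 7.5×13 rectangle (area 97.50 mm²); the cube at (5.5, 13.5) does not reach this height (z outside [4, 14]); Combining (union): only the 7.5×13 cube is present, so the union is just that shape — area = 97.50 mm². At z = 4.2: the cube (footprint 7.5×13) is included at this height (area 97.50 mm²); the cube at (5.5, 13.5) is present — its section is the full 26×14.5 rectangle (area 377.00 mm²); Combining (union): the 2 present regions are separate (no shared area or edge), so areas and boundary lengths simply add and each stays a separate island — area = 474.50 mm². Checking containment: at z = 4.2 the cross-section extends beyond the z = 3.8 cross-section by about 377.00 mm².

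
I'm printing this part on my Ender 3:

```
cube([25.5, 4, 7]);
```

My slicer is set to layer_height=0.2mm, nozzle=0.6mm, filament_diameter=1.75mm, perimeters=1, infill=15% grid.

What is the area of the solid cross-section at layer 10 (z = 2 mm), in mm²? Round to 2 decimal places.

At z = 2 mm: the 25.5×4 cube contributes its full rectangle (area 102.00 mm²). Overall, the cross-section is a single solid region. Net area = 102.00 mm².

102.00 mm²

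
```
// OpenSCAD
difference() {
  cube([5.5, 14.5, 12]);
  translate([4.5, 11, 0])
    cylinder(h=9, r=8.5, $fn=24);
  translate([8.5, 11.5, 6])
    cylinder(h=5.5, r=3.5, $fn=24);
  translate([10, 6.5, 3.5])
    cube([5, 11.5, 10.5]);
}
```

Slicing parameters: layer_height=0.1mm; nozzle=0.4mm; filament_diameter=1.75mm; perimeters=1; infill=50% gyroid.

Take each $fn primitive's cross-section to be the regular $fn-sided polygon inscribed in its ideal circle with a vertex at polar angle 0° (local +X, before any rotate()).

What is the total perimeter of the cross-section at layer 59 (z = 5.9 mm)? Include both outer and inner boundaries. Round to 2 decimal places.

17.72 mm

At z = 5.9 mm: the 5.5×14.5 cube contributes its full rectangle (perimeter 40.00 mm); the r=8.5 cylinder at (4.5, 11) contributes a regular 24-gon of circumradius 8.5 (perimeter = 2·24·8.500·sin(180°/24) = 53.25 mm); the cylinder at (8.5, 11.5) does not reach this height (z outside [6, 11.5]); the cube at (10, 6.5) (footprint 5×11.5) is included at this height (perimeter 33.00 mm); After the difference (first − rest): starting from the 5.5×14.5 cube, the r=8.5 cylinder at (4.5, 11) partially overlaps it — only the 63.84 mm² overlap (of its 224.40 mm²) is removed, clipping the outline; the 5×11.5 cube at (10, 6.5) misses the remaining region (no effect) — boundary = 17.72 mm. Overall, the cross-section is a single solid region. Total boundary length (outer) = 17.72 mm.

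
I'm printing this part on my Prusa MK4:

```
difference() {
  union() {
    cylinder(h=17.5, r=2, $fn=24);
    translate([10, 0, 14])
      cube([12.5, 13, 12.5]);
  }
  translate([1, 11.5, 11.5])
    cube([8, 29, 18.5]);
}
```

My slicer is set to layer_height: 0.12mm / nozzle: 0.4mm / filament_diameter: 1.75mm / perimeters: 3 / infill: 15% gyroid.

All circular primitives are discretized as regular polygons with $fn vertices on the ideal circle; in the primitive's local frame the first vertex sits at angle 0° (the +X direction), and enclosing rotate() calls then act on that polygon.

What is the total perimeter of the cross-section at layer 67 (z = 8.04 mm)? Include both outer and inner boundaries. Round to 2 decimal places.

12.53 mm

At z = 8.04 mm: the cylinder: section is a regular 24-gon, circumradius r=2 (perimeter = 2·24·2.000·sin(180°/24) = 12.53 mm); the cube at (10, 0) is not intersected at this z (z outside [14, 26.5]); Combining (union): only the r=2 cylinder is present, so the union is just that shape — boundary = 12.53 mm; the cube at (1, 11.5) is absent (z outside [11.5, 30]); Taking the first minus the rest: none of the subtracted shapes is present at this height, so that combined region is unchanged — boundary = 12.53 mm. Overall, the cross-section is a single solid region. Total boundary length (outer) = 12.53 mm.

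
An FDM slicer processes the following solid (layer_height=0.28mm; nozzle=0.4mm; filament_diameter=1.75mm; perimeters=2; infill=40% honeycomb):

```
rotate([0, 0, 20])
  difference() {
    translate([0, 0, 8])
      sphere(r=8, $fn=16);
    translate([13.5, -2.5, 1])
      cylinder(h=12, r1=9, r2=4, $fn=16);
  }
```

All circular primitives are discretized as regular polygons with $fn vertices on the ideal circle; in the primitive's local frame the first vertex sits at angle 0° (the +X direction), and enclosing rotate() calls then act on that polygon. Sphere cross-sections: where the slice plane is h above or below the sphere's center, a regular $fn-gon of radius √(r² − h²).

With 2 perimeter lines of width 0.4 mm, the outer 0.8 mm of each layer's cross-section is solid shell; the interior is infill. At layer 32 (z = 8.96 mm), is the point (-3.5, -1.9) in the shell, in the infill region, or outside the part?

At z = 8.96 mm: the r=8 sphere contributes a regular 16-gon of circumradius √(8²−0.96²) = 7.942; the cone at (13.5, -2.5) contributes a regular 16-gon of circumradius 5.683 (interpolated between r1=9 and r2=4 at t=0.663); Subtracting the remaining from the first: starting from the r=8 sphere, the cone at (13.5, -2.5) misses the remaining region (no effect) — 1 connected region; (rotated 20° about Z; rotation is an isometry so areas/perimeters/island counts are preserved). Overall, the cross-section is a single solid region. Undo the 20° rotation: the query point maps to (-3.939, -0.588) in the un-rotated model frame. The nearest boundary edge runs (-7.34, -3.04)→(-7.94, 0.00); distance from the point to it = 3.81 mm. The point is inside the cross-section and 3.81 mm from the nearest boundary — more than the 0.8 mm shell width (2 × 0.4), so it's in the infill interior.

infill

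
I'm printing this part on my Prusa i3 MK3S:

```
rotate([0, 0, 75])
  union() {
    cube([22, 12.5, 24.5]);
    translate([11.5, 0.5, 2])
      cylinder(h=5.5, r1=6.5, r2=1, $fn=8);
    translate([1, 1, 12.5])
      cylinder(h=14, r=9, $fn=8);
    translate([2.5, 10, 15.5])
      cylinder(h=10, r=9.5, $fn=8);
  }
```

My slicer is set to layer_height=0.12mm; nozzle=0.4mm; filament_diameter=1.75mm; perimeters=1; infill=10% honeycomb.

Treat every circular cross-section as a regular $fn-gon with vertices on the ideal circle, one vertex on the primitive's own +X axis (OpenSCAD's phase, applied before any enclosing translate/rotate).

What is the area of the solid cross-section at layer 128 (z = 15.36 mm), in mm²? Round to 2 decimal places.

428.24 mm²

At z = 15.36 mm: the cube (footprint 22×12.5) is included at this height (area 275.00 mm²); the cone at (11.5, 0.5) is absent (z outside [2, 7.5]); the r=9 cylinder at (1, 1) gives a regular 8-gon of circumradius 9 (constant along its height) (area = (8/2)·9.000²·sin(360°/8) = 229.10 mm²); the cylinder at (2.5, 10) is absent (z outside [15.5, 25.5]); Taking the union: the regions partially overlap — summed areas 504.10 mm² minus the doubly-counted overlap 75.86 mm² gives 428.24 mm² — area = 428.24 mm²; (whole slice rotated 75° about Z — lengths, areas and connectivity unchanged). Overall, the cross-section is a single solid region. Net area = 428.24 mm².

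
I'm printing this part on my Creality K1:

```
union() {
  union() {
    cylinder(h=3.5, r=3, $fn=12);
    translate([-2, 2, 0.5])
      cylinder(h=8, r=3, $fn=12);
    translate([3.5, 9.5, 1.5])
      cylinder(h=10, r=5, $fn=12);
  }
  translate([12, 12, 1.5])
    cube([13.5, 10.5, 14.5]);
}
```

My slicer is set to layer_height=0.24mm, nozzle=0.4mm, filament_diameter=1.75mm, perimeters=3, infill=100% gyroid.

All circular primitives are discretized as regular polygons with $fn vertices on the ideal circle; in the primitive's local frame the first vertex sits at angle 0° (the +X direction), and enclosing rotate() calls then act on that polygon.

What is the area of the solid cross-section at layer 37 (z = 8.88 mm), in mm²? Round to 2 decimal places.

At z = 8.88 mm: the cylinder is not intersected at this z (z outside [0, 3.5]); the cylinder at (-2, 2) is not intersected at this z (z outside [0.5, 8.5]); the r=5 cylinder at (3.5, 9.5) contributes a regular 12-gon of circumradius 5 (area = (12/2)·5.000²·sin(360°/12) = 75.00 mm²); Combining (union): only the r=5 cylinder at (3.5, 9.5) is present, so the union is just that shape — area = 75.00 mm²; the cube at (12, 12) (footprint 13.5×10.5) is included at this height (area 141.75 mm²); Taking the union: the 2 present regions are separate (no shared area or edge), so areas and boundary lengths simply add and each stays a separate island — area = 216.75 mm². Overall, the cross-section has 2 separate islands. Net area = 216.75 mm².

216.75 mm²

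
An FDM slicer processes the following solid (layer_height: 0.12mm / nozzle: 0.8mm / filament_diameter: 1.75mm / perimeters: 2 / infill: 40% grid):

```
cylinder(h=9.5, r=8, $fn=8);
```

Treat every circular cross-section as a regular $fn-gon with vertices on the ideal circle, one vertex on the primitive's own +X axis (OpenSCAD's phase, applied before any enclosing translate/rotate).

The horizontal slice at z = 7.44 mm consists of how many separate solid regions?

At z = 7.44 mm: the cylinder: section is a regular 8-gon, circumradius r=8. The result has 1 disconnected region.

1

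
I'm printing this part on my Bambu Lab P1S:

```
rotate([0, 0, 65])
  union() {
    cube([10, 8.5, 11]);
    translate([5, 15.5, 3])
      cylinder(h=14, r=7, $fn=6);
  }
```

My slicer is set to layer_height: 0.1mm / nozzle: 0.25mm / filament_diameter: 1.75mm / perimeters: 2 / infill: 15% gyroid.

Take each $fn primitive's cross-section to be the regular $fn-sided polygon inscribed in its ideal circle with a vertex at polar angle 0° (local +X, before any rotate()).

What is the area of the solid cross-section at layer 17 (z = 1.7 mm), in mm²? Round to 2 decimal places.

At z = 1.7 mm: the cube is present — its section is the full 10×8.5 rectangle (area 85.00 mm²); the cylinder at (5, 15.5) is not intersected at this z (z outside [3, 17]); Taking the union: only the 10×8.5 cube is present, so the union is just that shape — area = 85.00 mm²; (rotated 65° about Z; rotation is an isometry so areas/perimeters/island counts are preserved). Overall, the cross-section is a single solid region. Net area = 85.00 mm².

85.00 mm²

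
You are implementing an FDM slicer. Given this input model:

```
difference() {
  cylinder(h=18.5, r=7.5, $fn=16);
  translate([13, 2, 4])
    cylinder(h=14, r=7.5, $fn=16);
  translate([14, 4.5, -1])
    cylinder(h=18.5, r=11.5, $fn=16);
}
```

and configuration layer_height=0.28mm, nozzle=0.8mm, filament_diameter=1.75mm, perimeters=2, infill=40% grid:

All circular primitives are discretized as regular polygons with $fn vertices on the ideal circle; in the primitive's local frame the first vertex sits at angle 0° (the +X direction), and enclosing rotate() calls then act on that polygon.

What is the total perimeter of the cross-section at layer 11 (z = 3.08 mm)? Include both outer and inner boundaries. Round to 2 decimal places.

45.86 mm

At z = 3.08 mm: the cylinder: section is a regular 16-gon, circumradius r=7.5 (perimeter = 2·16·7.500·sin(180°/16) = 46.82 mm); the cylinder at (13, 2) does not reach this height (z outside [4, 18]); the cylinder at (14, 4.5): section is a regular 16-gon, circumradius r=11.5 (perimeter = 2·16·11.500·sin(180°/16) = 71.79 mm); After the difference (first − rest): starting from the r=7.5 cylinder, the r=11.5 cylinder at (14, 4.5) partially overlaps it — only the 31.27 mm² overlap (of its 404.88 mm²) is removed, clipping the outline — boundary = 45.86 mm. Overall, the cross-section is a single solid region. Total boundary length (outer) = 45.86 mm.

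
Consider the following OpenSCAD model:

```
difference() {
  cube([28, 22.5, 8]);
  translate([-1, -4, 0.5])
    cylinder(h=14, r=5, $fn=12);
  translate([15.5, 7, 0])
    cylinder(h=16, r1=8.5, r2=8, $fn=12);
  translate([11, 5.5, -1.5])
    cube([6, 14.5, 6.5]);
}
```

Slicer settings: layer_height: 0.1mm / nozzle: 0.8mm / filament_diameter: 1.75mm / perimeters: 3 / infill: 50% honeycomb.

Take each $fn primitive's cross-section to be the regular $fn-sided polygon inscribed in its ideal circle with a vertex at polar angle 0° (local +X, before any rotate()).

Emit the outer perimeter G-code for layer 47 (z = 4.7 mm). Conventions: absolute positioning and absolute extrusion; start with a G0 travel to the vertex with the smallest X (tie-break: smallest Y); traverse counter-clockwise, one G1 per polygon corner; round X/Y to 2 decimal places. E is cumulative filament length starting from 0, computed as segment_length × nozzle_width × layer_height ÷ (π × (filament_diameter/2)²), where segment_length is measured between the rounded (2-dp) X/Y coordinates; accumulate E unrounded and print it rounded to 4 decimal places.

G0 X0.00 Y0.73 Z4.70
G1 X1.50 Y0.33 E0.0516
G1 X1.83 Y0.00 E0.0672
G1 X11.09 Y0.00 E0.3751
G1 X8.27 Y2.82 E0.5078
G1 X7.15 Y7.00 E0.6517
G1 X8.27 Y11.18 E0.7957
G1 X11.00 Y13.91 E0.9241
G1 X11.00 Y20.00 E1.1266
G1 X17.00 Y20.00 E1.3262
G1 X17.00 Y14.95 E1.4941
G1 X19.68 Y14.23 E1.5864
G1 X22.73 Y11.18 E1.7299
G1 X23.85 Y7.00 E1.8738
G1 X22.73 Y2.82 E2.0178
G1 X19.91 Y0.00 E2.1504
G1 X28.00 Y0.00 E2.4195
G1 X28.00 Y22.50 E3.1678
G1 X0.00 Y22.50 E4.0991
G1 X0.00 Y0.73 E4.8232

At z = 4.7 mm: the cube (footprint 28×22.5) is included at this height; the r=5 cylinder at (-1, -4) contributes a regular 12-gon of circumradius 5; the cone at (15.5, 7): at t=0.294 of its height the radius interpolates to r₁+(r₂−r₁)t = 8.353, giving a regular 12-gon of that circumradius; the cube at (11, 5.5) is present — its section is the full 6×14.5 rectangle; Taking the first minus the rest: starting from the 28×22.5 cube, the r=5 cylinder at (-1, -4) partially overlaps it — only the 0.85 mm² overlap (of its 75.00 mm²) is removed, clipping the outline; the cone at (15.5, 7) partially overlaps it — only the 202.64 mm² overlap (of its 209.32 mm²) is removed, clipping the outline; the 6×14.5 cube at (11, 5.5) partially overlaps it — only the 30.93 mm² overlap (of its 87.00 mm²) is removed, clipping the outline — 1 connected region. The outline is a single polygon with 19 vertices. Extrusion per mm of travel: 0.8 × 0.1 / (π × 0.875²) = 0.033260. Accumulating E over each segment gives final E = 4.8232.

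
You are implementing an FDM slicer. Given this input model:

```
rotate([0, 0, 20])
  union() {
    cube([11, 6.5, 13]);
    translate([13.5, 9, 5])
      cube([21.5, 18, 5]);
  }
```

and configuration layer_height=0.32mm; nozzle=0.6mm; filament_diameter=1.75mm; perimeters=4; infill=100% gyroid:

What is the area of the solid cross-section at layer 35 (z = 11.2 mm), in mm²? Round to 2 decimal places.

71.50 mm²

At z = 11.2 mm: the cube (footprint 11×6.5) is included at this height (area 71.50 mm²); the cube at (13.5, 9) is not intersected at this z (z outside [5, 10]); Taking the union: only the 11×6.5 cube is present, so the union is just that shape — area = 71.50 mm²; (whole slice rotated 20° about Z — lengths, areas and connectivity unchanged). Overall, the cross-section is a single solid region. Net area = 71.50 mm².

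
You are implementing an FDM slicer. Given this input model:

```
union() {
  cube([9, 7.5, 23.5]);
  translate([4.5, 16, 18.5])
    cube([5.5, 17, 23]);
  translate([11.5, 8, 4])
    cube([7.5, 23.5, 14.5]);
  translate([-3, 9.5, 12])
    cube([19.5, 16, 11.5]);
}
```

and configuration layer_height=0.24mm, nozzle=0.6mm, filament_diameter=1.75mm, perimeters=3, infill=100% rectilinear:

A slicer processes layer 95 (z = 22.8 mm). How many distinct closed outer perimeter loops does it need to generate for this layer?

2

At z = 22.8 mm: the cube (footprint 9×7.5) is included at this height; the cube at (4.5, 16) is present — its section is the full 5.5×17 rectangle; the cube at (11.5, 8) is not intersected at this z (z outside [4, 18.5]); the 19.5×16 cube at (-3, 9.5) contributes its full rectangle; Combining (union): the regions partially overlap (shared area 52.25 mm²), so overlapping operands fuse into one piece — 2 connected regions. The result has 2 disconnected regions.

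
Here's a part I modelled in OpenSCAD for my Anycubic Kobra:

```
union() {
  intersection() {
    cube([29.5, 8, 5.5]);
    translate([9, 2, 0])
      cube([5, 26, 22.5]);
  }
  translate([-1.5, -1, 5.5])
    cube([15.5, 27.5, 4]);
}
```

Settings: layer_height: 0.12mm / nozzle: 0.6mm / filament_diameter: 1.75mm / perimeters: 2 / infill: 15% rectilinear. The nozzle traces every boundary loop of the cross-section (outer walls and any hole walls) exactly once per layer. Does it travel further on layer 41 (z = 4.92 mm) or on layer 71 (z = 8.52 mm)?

layer 71 (z = 8.52 mm)

Layer 41 (z = 4.92): the 29.5×8 cube contributes its full rectangle (perimeter 75.00 mm); the 5×26 cube at (9, 2) contributes its full rectangle (perimeter 62.00 mm); After intersecting: the 5×26 cube at (9, 2) partially overlaps the 29.5×8 cube; clipping to the common part keeps 30.00 mm² — boundary = 22.00 mm; the cube at (-1.5, -1) is not intersected at this z (z outside [5.5, 9.5]); Combining (union): only that combined region is present, so the union is just that shape — boundary = 22.00 mm. So its perimeter = 22.00 mm. Layer 71 (z = 8.52): the cube is not intersected at this z (z outside [0, 5.5]); the 5×26 cube at (9, 2) contributes its full rectangle (perimeter 62.00 mm); Keeping only the common overlap: at least one operand is absent at this height, so nothing remains; the cube at (-1.5, -1) is present — its section is the full 15.5×27.5 rectangle (perimeter 86.00 mm); Taking the union: only the 15.5×27.5 cube at (-1.5, -1) is present, so the union is just that shape — boundary = 86.00 mm. So its perimeter = 86.00 mm. Layer 71 is larger (86.00 vs 22.00 mm).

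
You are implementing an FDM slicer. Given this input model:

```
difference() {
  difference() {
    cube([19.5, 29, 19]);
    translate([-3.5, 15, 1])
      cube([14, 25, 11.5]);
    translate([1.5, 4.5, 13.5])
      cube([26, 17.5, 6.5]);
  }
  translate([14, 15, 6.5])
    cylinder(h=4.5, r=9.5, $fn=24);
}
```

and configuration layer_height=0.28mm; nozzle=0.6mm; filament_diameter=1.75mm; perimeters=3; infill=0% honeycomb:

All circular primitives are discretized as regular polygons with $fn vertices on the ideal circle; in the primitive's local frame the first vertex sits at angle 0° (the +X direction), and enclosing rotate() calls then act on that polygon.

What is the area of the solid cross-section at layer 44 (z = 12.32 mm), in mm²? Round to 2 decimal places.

418.50 mm²

At z = 12.32 mm: the cube (footprint 19.5×29) is included at this height (area 565.50 mm²); the 14×25 cube at (-3.5, 15) contributes its full rectangle (area 350.00 mm²); the cube at (1.5, 4.5) does not reach this height (z outside [13.5, 20]); Subtracting the remaining from the first: starting from the 19.5×29 cube (565.50 mm²), the 14×25 cube at (-3.5, 15) partially overlaps it — only the 147.00 mm² overlap (of its 350.00 mm²) is removed, clipping the outline — area = 418.50 mm²; the cylinder at (14, 15) is absent (z outside [6.5, 11]); Taking the first minus the rest: none of the subtracted shapes is present at this height, so that combined region is unchanged — area = 418.50 mm². Overall, the cross-section is a single solid region. Net area = 418.50 mm².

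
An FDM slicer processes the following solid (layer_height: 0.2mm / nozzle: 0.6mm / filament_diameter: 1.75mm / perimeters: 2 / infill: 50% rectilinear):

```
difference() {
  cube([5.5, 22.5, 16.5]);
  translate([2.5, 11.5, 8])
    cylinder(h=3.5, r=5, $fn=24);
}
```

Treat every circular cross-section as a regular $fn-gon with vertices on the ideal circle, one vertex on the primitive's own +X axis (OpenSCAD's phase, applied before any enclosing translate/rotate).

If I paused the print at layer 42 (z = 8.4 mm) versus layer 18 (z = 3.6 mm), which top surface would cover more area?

Layer 42 (z = 8.4): the cube (footprint 5.5×22.5) is included at this height (area 123.75 mm²); the r=5 cylinder at (2.5, 11.5) contributes a regular 24-gon of circumradius 5 (area = (24/2)·5.000²·sin(360°/24) = 77.65 mm²); Taking the first minus the rest: starting from the 5.5×22.5 cube (123.75 mm²), the r=5 cylinder at (2.5, 11.5) partially overlaps it — only the 51.67 mm² overlap (of its 77.65 mm²) is removed, clipping the outline — area = 72.08 mm². So its area = 72.08 mm². Layer 18 (z = 3.6): the 5.5×22.5 cube contributes its full rectangle (area 123.75 mm²); the cylinder at (2.5, 11.5) is absent (z outside [8, 11.5]); Subtracting the remaining from the first: none of the subtracted shapes is present at this height, so the 5.5×22.5 cube is unchanged — area = 123.75 mm². So its area = 123.75 mm². Layer 18 is larger (123.75 vs 72.08 mm²).

layer 18 (z = 3.6 mm)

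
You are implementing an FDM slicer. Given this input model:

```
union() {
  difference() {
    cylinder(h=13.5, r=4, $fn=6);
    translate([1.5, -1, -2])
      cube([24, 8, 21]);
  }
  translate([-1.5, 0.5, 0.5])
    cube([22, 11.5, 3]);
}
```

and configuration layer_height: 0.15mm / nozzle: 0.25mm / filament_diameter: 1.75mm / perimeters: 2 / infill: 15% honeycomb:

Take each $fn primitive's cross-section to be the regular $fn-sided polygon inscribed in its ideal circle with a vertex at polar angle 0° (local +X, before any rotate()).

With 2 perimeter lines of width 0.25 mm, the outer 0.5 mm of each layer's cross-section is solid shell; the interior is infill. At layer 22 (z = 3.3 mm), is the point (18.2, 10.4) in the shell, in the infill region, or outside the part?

At z = 3.3 mm: the cylinder: section is a regular 6-gon, circumradius r=4; the 24×8 cube at (1.5, -1) contributes its full rectangle; After the difference (first − rest): starting from the r=4 cylinder, the 24×8 cube at (1.5, -1) partially overlaps it — only the 7.41 mm² overlap (of its 192.00 mm²) is removed, clipping the outline — 1 connected region; the 22×11.5 cube at (-1.5, 0.5) contributes its full rectangle; Combining (union): the regions partially overlap (shared area 8.89 mm²), so overlapping operands fuse into one piece — 1 connected region. Overall, the cross-section is a single solid region. The nearest boundary edge runs (-1.50, 12.00)→(20.50, 12.00); distance from the point to it = 1.60 mm. The point is inside the cross-section and 1.60 mm from the nearest boundary — more than the 0.5 mm shell width (2 × 0.25), so it's in the infill interior.

infill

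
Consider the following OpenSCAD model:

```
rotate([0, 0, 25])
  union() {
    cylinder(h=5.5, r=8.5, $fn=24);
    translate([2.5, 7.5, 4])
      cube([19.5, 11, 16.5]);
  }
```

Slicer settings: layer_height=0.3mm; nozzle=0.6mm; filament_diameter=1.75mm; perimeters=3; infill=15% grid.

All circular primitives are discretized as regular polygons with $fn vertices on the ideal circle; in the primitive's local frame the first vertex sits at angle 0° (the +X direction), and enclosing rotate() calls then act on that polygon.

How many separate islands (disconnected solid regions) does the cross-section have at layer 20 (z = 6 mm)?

At z = 6 mm: the cylinder does not reach this height (z outside [0, 5.5]); the 19.5×11 cube at (2.5, 7.5) contributes its full rectangle; Taking the union: only the 19.5×11 cube at (2.5, 7.5) is present, so the union is just that shape — 1 connected region; (whole slice rotated 25° about Z — lengths, areas and connectivity unchanged). Overall, the cross-section is a single solid region. Island count = 1.

1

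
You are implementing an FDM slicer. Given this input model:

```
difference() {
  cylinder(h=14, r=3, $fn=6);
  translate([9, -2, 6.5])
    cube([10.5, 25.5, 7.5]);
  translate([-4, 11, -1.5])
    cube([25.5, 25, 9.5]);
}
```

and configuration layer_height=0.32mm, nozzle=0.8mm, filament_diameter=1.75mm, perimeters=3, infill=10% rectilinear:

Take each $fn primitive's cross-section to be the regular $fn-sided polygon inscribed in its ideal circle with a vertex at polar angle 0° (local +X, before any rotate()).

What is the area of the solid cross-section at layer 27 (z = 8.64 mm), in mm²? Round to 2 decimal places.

At z = 8.64 mm: the r=3 cylinder gives a regular 6-gon of circumradius 3 (constant along its height) (area = (6/2)·3.000²·sin(360°/6) = 23.38 mm²); the cube at (9, -2) (footprint 10.5×25.5) is included at this height (area 267.75 mm²); the cube at (-4, 11) is absent (z outside [-1.5, 8]); Subtracting the remaining from the first: starting from the r=3 cylinder (23.38 mm²), the 10.5×25.5 cube at (9, -2) misses the remaining region (no effect) — area = 23.38 mm². Overall, the cross-section is a single solid region. Net area = 23.38 mm².

23.38 mm²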